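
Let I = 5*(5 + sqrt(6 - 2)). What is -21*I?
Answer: -735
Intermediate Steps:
I = 35 (I = 5*(5 + sqrt(4)) = 5*(5 + 2) = 5*7 = 35)
-21*I = -21*35 = -735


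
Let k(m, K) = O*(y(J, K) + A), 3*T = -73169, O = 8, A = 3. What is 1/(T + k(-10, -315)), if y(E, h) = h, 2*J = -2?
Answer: -3/80657 ≈ -3.7195e-5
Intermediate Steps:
J = -1 (J = (½)*(-2) = -1)
T = -73169/3 (T = (⅓)*(-73169) = -73169/3 ≈ -24390.)
k(m, K) = 24 + 8*K (k(m, K) = 8*(K + 3) = 8*(3 + K) = 24 + 8*K)
1/(T + k(-10, -315)) = 1/(-73169/3 + (24 + 8*(-315))) = 1/(-73169/3 + (24 - 2520)) = 1/(-73169/3 - 2496) = 1/(-80657/3) = -3/80657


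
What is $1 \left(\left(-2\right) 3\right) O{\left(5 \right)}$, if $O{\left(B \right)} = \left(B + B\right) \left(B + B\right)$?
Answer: $-600$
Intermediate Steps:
$O{\left(B \right)} = 4 B^{2}$ ($O{\left(B \right)} = 2 B 2 B = 4 B^{2}$)
$1 \left(\left(-2\right) 3\right) O{\left(5 \right)} = 1 \left(\left(-2\right) 3\right) 4 \cdot 5^{2} = 1 \left(-6\right) 4 \cdot 25 = \left(-6\right) 100 = -600$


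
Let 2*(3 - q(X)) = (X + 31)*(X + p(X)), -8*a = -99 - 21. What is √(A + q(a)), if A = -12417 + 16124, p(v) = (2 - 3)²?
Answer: √3342 ≈ 57.810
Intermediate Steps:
p(v) = 1 (p(v) = (-1)² = 1)
A = 3707
a = 15 (a = -(-99 - 21)/8 = -⅛*(-120) = 15)
q(X) = 3 - (1 + X)*(31 + X)/2 (q(X) = 3 - (X + 31)*(X + 1)/2 = 3 - (31 + X)*(1 + X)/2 = 3 - (1 + X)*(31 + X)/2)
√(A + q(a)) = √(3707 + (-25/2 - 16*15 - ½*15²)) = √(3707 + (-25/2 - 240 - ½*225)) = √(3707 + (-25/2 - 240 - 225/2)) = √(3707 - 365) = √3342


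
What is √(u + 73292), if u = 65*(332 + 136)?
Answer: 4*√6482 ≈ 322.04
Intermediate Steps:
u = 30420 (u = 65*468 = 30420)
√(u + 73292) = √(30420 + 73292) = √103712 = 4*√6482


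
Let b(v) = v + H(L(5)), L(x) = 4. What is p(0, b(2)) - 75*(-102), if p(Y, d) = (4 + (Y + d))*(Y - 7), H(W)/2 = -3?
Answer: 7650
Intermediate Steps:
H(W) = -6 (H(W) = 2*(-3) = -6)
b(v) = -6 + v (b(v) = v - 6 = -6 + v)
p(Y, d) = (-7 + Y)*(4 + Y + d) (p(Y, d) = (4 + Y + d)*(-7 + Y) = (-7 + Y)*(4 + Y + d))
p(0, b(2)) - 75*(-102) = (-28 + 0**2 - 7*(-6 + 2) - 3*0 + 0*(-6 + 2)) - 75*(-102) = (-28 + 0 - 7*(-4) + 0 + 0*(-4)) + 7650 = (-28 + 0 + 28 + 0 + 0) + 7650 = 0 + 7650 = 7650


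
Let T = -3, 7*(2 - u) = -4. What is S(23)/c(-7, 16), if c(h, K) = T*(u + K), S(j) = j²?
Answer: -3703/390 ≈ -9.4949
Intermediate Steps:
u = 18/7 (u = 2 - ⅐*(-4) = 2 + 4/7 = 18/7 ≈ 2.5714)
c(h, K) = -54/7 - 3*K (c(h, K) = -3*(18/7 + K) = -54/7 - 3*K)
S(23)/c(-7, 16) = 23²/(-54/7 - 3*16) = 529/(-54/7 - 48) = 529/(-390/7) = 529*(-7/390) = -3703/390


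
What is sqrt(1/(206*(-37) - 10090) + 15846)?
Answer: sqrt(34521715173)/1476 ≈ 125.88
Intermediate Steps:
sqrt(1/(206*(-37) - 10090) + 15846) = sqrt(1/(-7622 - 10090) + 15846) = sqrt(1/(-17712) + 15846) = sqrt(-1/17712 + 15846) = sqrt(280664351/17712) = sqrt(34521715173)/1476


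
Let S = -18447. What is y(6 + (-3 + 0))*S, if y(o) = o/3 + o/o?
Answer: -36894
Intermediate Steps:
y(o) = 1 + o/3 (y(o) = o*(⅓) + 1 = o/3 + 1 = 1 + o/3)
y(6 + (-3 + 0))*S = (1 + (6 + (-3 + 0))/3)*(-18447) = (1 + (6 - 3)/3)*(-18447) = (1 + (⅓)*3)*(-18447) = (1 + 1)*(-18447) = 2*(-18447) = -36894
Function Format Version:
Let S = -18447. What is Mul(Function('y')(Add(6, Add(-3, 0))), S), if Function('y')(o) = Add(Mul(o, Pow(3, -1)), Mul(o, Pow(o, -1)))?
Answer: -36894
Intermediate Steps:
Function('y')(o) = Add(1, Mul(Rational(1, 3), o)) (Function('y')(o) = Add(Mul(o, Rational(1, 3)), 1) = Add(Mul(Rational(1, 3), o), 1) = Add(1, Mul(Rational(1, 3), o)))
Mul(Function('y')(Add(6, Add(-3, 0))), S) = Mul(Add(1, Mul(Rational(1, 3), Add(6, Add(-3, 0)))), -18447) = Mul(Add(1, Mul(Rational(1, 3), Add(6, -3))), -18447) = Mul(Add(1, Mul(Rational(1, 3), 3)), -18447) = Mul(Add(1, 1), -18447) = Mul(2, -18447) = -36894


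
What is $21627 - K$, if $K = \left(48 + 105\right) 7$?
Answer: $20556$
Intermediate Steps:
$K = 1071$ ($K = 153 \cdot 7 = 1071$)
$21627 - K = 21627 - 1071 = 20556$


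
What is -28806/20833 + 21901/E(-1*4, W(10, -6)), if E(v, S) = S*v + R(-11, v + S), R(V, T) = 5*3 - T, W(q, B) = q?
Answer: -457156519/645823 ≈ -707.87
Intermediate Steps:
R(V, T) = 15 - T
E(v, S) = 15 - S - v + S*v (E(v, S) = S*v + (15 - (v + S)) = S*v + (15 - (S + v)) = S*v + (15 + (-S - v)) = S*v + (15 - S - v) = 15 - S - v + S*v)
-28806/20833 + 21901/E(-1*4, W(10, -6)) = -28806/20833 + 21901/(15 - 1*10 - (-1)*4 + 10*(-1*4)) = -28806*1/20833 + 21901/(15 - 10 - 1*(-4) + 10*(-4)) = -28806/20833 + 21901/(15 - 10 + 4 - 40) = -28806/20833 + 21901/(-31) = -28806/20833 + 21901*(-1/31) = -28806/20833 - 21901/31 = -457156519/645823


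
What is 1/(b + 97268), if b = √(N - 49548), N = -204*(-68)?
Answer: 24317/2365274875 - 3*I*√991/4730549750 ≈ 1.0281e-5 - 1.9964e-8*I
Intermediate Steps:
N = 13872
b = 6*I*√991 (b = √(13872 - 49548) = √(-35676) = 6*I*√991 ≈ 188.88*I)
1/(b + 97268) = 1/(6*I*√991 + 97268) = 1/(97268 + 6*I*√991)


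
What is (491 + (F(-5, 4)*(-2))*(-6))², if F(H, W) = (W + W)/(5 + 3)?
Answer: 253009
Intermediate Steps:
F(H, W) = W/4 (F(H, W) = (2*W)/8 = (2*W)*(⅛) = W/4)
(491 + (F(-5, 4)*(-2))*(-6))² = (491 + (((¼)*4)*(-2))*(-6))² = (491 + (1*(-2))*(-6))² = (491 - 2*(-6))² = (491 + 12)² = 503² = 253009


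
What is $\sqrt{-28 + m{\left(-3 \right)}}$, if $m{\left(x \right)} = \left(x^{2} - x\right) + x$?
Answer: $i \sqrt{19} \approx 4.3589 i$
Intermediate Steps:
$m{\left(x \right)} = x^{2}$
$\sqrt{-28 + m{\left(-3 \right)}} = \sqrt{-28 + \left(-3\right)^{2}} = \sqrt{-28 + 9} = \sqrt{-19} = i \sqrt{19}$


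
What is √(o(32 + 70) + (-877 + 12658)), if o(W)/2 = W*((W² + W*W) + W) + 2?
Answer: 5*√171097 ≈ 2068.2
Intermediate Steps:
o(W) = 4 + 2*W*(W + 2*W²) (o(W) = 2*(W*((W² + W*W) + W) + 2) = 2*(W*((W² + W²) + W) + 2) = 2*(W*(2*W² + W) + 2) = 2*(W*(W + 2*W²) + 2) = 2*(2 + W*(W + 2*W²)) = 4 + 2*W*(W + 2*W²))
√(o(32 + 70) + (-877 + 12658)) = √((4 + 2*(32 + 70)² + 4*(32 + 70)³) + (-877 + 12658)) = √((4 + 2*102² + 4*102³) + 11781) = √((4 + 2*10404 + 4*1061208) + 11781) = √((4 + 20808 + 4244832) + 11781) = √(4265644 + 11781) = √4277425 = 5*√171097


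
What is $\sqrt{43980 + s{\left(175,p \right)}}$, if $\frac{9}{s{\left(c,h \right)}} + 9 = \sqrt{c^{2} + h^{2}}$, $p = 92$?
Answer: $\frac{\sqrt{-395811 + 43980 \sqrt{39089}}}{\sqrt{-9 + \sqrt{39089}}} \approx 209.71$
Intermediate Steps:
$s{\left(c,h \right)} = \frac{9}{-9 + \sqrt{c^{2} + h^{2}}}$
$\sqrt{43980 + s{\left(175,p \right)}} = \sqrt{43980 + \frac{9}{-9 + \sqrt{175^{2} + 92^{2}}}} = \sqrt{43980 + \frac{9}{-9 + \sqrt{30625 + 8464}}} = \sqrt{43980 + \frac{9}{-9 + \sqrt{39089}}}$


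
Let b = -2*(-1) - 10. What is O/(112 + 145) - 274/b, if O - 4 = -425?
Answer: 33525/1028 ≈ 32.612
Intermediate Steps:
O = -421 (O = 4 - 425 = -421)
b = -8 (b = 2 - 10 = -8)
O/(112 + 145) - 274/b = -421/(112 + 145) - 274/(-8) = -421/257 - 274*(-⅛) = -421*1/257 + 137/4 = -421/257 + 137/4 = 33525/1028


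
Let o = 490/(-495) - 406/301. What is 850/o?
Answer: -1809225/4978 ≈ -363.44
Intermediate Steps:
o = -9956/4257 (o = 490*(-1/495) - 406*1/301 = -98/99 - 58/43 = -9956/4257 ≈ -2.3387)
850/o = 850/(-9956/4257) = 850*(-4257/9956) = -1809225/4978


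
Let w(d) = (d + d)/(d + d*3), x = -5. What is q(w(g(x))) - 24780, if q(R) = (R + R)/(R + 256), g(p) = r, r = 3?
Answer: -12712138/513 ≈ -24780.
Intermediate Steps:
g(p) = 3
w(d) = ½ (w(d) = (2*d)/(d + 3*d) = (2*d)/((4*d)) = (2*d)*(1/(4*d)) = ½)
q(R) = 2*R/(256 + R) (q(R) = (2*R)/(256 + R) = 2*R/(256 + R))
q(w(g(x))) - 24780 = 2*(½)/(256 + ½) - 24780 = 2*(½)/(513/2) - 24780 = 2*(½)*(2/513) - 24780 = 2/513 - 24780 = -12712138/513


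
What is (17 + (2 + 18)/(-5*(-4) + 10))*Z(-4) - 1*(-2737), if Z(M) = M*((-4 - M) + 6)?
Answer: 2313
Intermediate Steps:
Z(M) = M*(2 - M)
(17 + (2 + 18)/(-5*(-4) + 10))*Z(-4) - 1*(-2737) = (17 + (2 + 18)/(-5*(-4) + 10))*(-4*(2 - 1*(-4))) - 1*(-2737) = (17 + 20/(20 + 10))*(-4*(2 + 4)) + 2737 = (17 + 20/30)*(-4*6) + 2737 = (17 + 20*(1/30))*(-24) + 2737 = (17 + 2/3)*(-24) + 2737 = (53/3)*(-24) + 2737 = -424 + 2737 = 2313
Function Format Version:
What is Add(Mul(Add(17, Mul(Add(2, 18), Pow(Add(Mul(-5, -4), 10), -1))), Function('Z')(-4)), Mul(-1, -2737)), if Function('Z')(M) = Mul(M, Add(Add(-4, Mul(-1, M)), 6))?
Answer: 2313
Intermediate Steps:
Function('Z')(M) = Mul(M, Add(2, Mul(-1, M)))
Add(Mul(Add(17, Mul(Add(2, 18), Pow(Add(Mul(-5, -4), 10), -1))), Function('Z')(-4)), Mul(-1, -2737)) = Add(Mul(Add(17, Mul(Add(2, 18), Pow(Add(Mul(-5, -4), 10), -1))), Mul(-4, Add(2, Mul(-1, -4)))), Mul(-1, -2737)) = Add(Mul(Add(17, Mul(20, Pow(Add(20, 10), -1))), Mul(-4, Add(2, 4))), 2737) = Add(Mul(Add(17, Mul(20, Pow(30, -1))), Mul(-4, 6)), 2737) = Add(Mul(Add(17, Mul(20, Rational(1, 30))), -24), 2737) = Add(Mul(Add(17, Rational(2, 3)), -24), 2737) = Add(Mul(Rational(53, 3), -24), 2737) = Add(-424, 2737) = 2313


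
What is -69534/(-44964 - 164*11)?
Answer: 34767/23384 ≈ 1.4868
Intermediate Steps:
-69534/(-44964 - 164*11) = -69534/(-44964 - 1*1804) = -69534/(-44964 - 1804) = -69534/(-46768) = -69534*(-1/46768) = 34767/23384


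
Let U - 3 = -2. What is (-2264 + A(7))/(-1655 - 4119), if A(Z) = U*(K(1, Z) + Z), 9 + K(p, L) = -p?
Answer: 2267/5774 ≈ 0.39262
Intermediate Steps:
K(p, L) = -9 - p
U = 1 (U = 3 - 2 = 1)
A(Z) = -10 + Z (A(Z) = 1*((-9 - 1*1) + Z) = 1*((-9 - 1) + Z) = 1*(-10 + Z) = -10 + Z)
(-2264 + A(7))/(-1655 - 4119) = (-2264 + (-10 + 7))/(-1655 - 4119) = (-2264 - 3)/(-5774) = -2267*(-1/5774) = 2267/5774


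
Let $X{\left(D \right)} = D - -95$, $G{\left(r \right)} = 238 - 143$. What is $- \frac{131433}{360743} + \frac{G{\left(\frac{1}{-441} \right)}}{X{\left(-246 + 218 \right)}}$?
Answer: $\frac{25464574}{24169781} \approx 1.0536$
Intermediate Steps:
$G{\left(r \right)} = 95$
$X{\left(D \right)} = 95 + D$ ($X{\left(D \right)} = D + 95 = 95 + D$)
$- \frac{131433}{360743} + \frac{G{\left(\frac{1}{-441} \right)}}{X{\left(-246 + 218 \right)}} = - \frac{131433}{360743} + \frac{95}{95 + \left(-246 + 218\right)} = \left(-131433\right) \frac{1}{360743} + \frac{95}{95 - 28} = - \frac{131433}{360743} + \frac{95}{67} = \frac{25464574}{24169781}$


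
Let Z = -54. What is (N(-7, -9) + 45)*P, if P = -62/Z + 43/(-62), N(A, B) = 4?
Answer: 37289/1674 ≈ 22.275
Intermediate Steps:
P = 761/1674 (P = -62/(-54) + 43/(-62) = -62*(-1/54) + 43*(-1/62) = 31/27 - 43/62 = 761/1674 ≈ 0.45460)
(N(-7, -9) + 45)*P = (4 + 45)*(761/1674) = 49*(761/1674) = 37289/1674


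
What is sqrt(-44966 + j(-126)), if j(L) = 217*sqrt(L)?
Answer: sqrt(-44966 + 651*I*sqrt(14)) ≈ 5.7413 + 212.13*I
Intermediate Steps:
sqrt(-44966 + j(-126)) = sqrt(-44966 + 217*sqrt(-126)) = sqrt(-44966 + 217*(3*I*sqrt(14))) = sqrt(-44966 + 651*I*sqrt(14))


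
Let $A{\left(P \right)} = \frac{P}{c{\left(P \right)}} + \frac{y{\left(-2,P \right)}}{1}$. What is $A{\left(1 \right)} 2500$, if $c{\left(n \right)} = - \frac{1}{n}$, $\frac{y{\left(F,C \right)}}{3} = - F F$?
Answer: $-32500$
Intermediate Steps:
$y{\left(F,C \right)} = - 3 F^{2}$ ($y{\left(F,C \right)} = 3 \left(- F F\right) = 3 \left(- F^{2}\right) = - 3 F^{2}$)
$A{\left(P \right)} = -12 - P^{2}$ ($A{\left(P \right)} = \frac{P}{\left(-1\right) \frac{1}{P}} + \frac{\left(-3\right) \left(-2\right)^{2}}{1} = P \left(- P\right) + \left(-3\right) 4 \cdot 1 = - P^{2} - 12 = -12 - P^{2}$)
$A{\left(1 \right)} 2500 = \left(-12 - 1^{2}\right) 2500 = \left(-12 - 1\right) 2500 = \left(-13\right) 2500 = -32500$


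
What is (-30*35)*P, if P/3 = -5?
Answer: 15750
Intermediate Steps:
P = -15 (P = 3*(-5) = -15)
(-30*35)*P = -30*35*(-15) = -1050*(-15) = 15750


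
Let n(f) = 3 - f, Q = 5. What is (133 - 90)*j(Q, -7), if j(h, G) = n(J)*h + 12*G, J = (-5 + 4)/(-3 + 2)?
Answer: -3182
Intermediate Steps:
J = 1 (J = -1/(-1) = -1*(-1) = 1)
j(h, G) = 2*h + 12*G (j(h, G) = (3 - 1*1)*h + 12*G = (3 - 1)*h + 12*G = 2*h + 12*G)
(133 - 90)*j(Q, -7) = (133 - 90)*(2*5 + 12*(-7)) = 43*(10 - 84) = 43*(-74) = -3182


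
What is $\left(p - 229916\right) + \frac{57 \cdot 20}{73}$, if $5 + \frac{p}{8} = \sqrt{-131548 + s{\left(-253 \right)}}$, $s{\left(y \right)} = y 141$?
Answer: $- \frac{16785648}{73} + 8 i \sqrt{167221} \approx -2.2994 \cdot 10^{5} + 3271.4 i$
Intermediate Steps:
$s{\left(y \right)} = 141 y$
$p = -40 + 8 i \sqrt{167221}$ ($p = -40 + 8 \sqrt{-131548 + 141 \left(-253\right)} = -40 + 8 \sqrt{-131548 - 35673} = -40 + 8 \sqrt{-167221} = -40 + 8 i \sqrt{167221} \approx -40.0 + 3271.4 i$)
$\left(p - 229916\right) + \frac{57 \cdot 20}{73} = \left(\left(-40 + 8 i \sqrt{167221}\right) - 229916\right) + \frac{57 \cdot 20}{73} = \left(-229956 + 8 i \sqrt{167221}\right) + \frac{1}{73} \cdot 1140 = \left(-229956 + 8 i \sqrt{167221}\right) + \frac{1140}{73} = - \frac{16785648}{73} + 8 i \sqrt{167221}$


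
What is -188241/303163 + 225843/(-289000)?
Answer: -122868890409/87614107000 ≈ -1.4024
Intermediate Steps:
-188241/303163 + 225843/(-289000) = -188241*1/303163 + 225843*(-1/289000) = -188241/303163 - 225843/289000 = -122868890409/87614107000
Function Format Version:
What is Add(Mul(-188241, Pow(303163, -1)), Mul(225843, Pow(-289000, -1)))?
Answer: Rational(-122868890409, 87614107000) ≈ -1.4024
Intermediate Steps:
Add(Mul(-188241, Pow(303163, -1)), Mul(225843, Pow(-289000, -1))) = Add(Mul(-188241, Rational(1, 303163)), Mul(225843, Rational(-1, 289000))) = Add(Rational(-188241, 303163), Rational(-225843, 289000)) = Rational(-122868890409, 87614107000)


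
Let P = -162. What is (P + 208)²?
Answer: 2116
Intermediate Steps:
(P + 208)² = (-162 + 208)² = 46² = 2116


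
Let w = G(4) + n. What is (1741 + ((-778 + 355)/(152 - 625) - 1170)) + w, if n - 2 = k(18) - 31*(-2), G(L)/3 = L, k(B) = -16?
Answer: 298886/473 ≈ 631.89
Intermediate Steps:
G(L) = 3*L
n = 48 (n = 2 + (-16 - 31*(-2)) = 2 + (-16 + 62) = 2 + 46 = 48)
w = 60 (w = 3*4 + 48 = 12 + 48 = 60)
(1741 + ((-778 + 355)/(152 - 625) - 1170)) + w = (1741 + ((-778 + 355)/(152 - 625) - 1170)) + 60 = (1741 + (-423/(-473) - 1170)) + 60 = (1741 + (-423*(-1/473) - 1170)) + 60 = (1741 + (423/473 - 1170)) + 60 = (1741 - 552987/473) + 60 = 270506/473 + 60 = 298886/473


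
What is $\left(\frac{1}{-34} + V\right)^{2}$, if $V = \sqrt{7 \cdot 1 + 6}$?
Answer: $\frac{15029}{1156} - \frac{\sqrt{13}}{17} \approx 12.789$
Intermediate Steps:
$V = \sqrt{13}$ ($V = \sqrt{7 + 6} = \sqrt{13} \approx 3.6056$)
$\left(\frac{1}{-34} + V\right)^{2} = \left(\frac{1}{-34} + \sqrt{13}\right)^{2} = \left(- \frac{1}{34} + \sqrt{13}\right)^{2}$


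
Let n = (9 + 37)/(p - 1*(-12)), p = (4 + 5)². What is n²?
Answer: 2116/8649 ≈ 0.24465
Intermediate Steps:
p = 81 (p = 9² = 81)
n = 46/93 (n = (9 + 37)/(81 - 1*(-12)) = 46/(81 + 12) = 46/93 ≈ 0.49462)
n² = (46/93)² = 2116/8649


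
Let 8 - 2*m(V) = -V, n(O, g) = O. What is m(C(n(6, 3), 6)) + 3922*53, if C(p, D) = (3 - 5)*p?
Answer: 207864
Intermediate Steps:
C(p, D) = -2*p
m(V) = 4 + V/2 (m(V) = 4 - (-1)*V/2 = 4 + V/2)
m(C(n(6, 3), 6)) + 3922*53 = (4 + (-2*6)/2) + 3922*53 = (4 + (1/2)*(-12)) + 207866 = (4 - 6) + 207866 = -2 + 207866 = 207864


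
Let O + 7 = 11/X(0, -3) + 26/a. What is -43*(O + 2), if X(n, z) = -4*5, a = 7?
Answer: 11051/140 ≈ 78.936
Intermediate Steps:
X(n, z) = -20
O = -537/140 (O = -7 + (11/(-20) + 26/7) = -7 + (11*(-1/20) + 26*(1/7)) = -7 + (-11/20 + 26/7) = -7 + 443/140 = -537/140 ≈ -3.8357)
-43*(O + 2) = -43*(-537/140 + 2) = -43*(-257/140) = 11051/140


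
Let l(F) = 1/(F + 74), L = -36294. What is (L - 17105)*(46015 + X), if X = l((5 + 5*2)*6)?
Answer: -402973470939/164 ≈ -2.4572e+9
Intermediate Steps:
l(F) = 1/(74 + F)
X = 1/164 (X = 1/(74 + (5 + 5*2)*6) = 1/(74 + (5 + 10)*6) = 1/(74 + 15*6) = 1/(74 + 90) = 1/164 ≈ 0.0060976)
(L - 17105)*(46015 + X) = (-36294 - 17105)*(46015 + 1/164) = -53399*7546461/164 = -402973470939/164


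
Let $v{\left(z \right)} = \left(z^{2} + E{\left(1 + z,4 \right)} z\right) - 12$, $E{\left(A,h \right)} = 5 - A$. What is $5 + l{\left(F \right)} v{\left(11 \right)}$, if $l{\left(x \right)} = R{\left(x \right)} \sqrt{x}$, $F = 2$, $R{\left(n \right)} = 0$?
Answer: $5$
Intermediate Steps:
$l{\left(x \right)} = 0$ ($l{\left(x \right)} = 0 \sqrt{x} = 0$)
$v{\left(z \right)} = -12 + z^{2} + z \left(4 - z\right)$ ($v{\left(z \right)} = \left(z^{2} + \left(5 - \left(1 + z\right)\right) z\right) - 12 = \left(z^{2} + \left(4 - z\right) z\right) - 12 = \left(z^{2} + z \left(4 - z\right)\right) - 12 = -12 + z^{2} + z \left(4 - z\right)$)
$5 + l{\left(F \right)} v{\left(11 \right)} = 5 + 0 \left(-12 + 4 \cdot 11\right) = 5 + 0 \left(-12 + 44\right) = 5 + 0 \cdot 32 = 5 + 0 = 5$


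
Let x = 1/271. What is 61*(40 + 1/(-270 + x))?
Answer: 178515829/73169 ≈ 2439.8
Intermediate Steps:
x = 1/271 ≈ 0.0036900
61*(40 + 1/(-270 + x)) = 61*(40 + 1/(-270 + 1/271)) = 61*(40 + 1/(-73169/271)) = 61*(40 - 271/73169) = 61*(2926489/73169) = 178515829/73169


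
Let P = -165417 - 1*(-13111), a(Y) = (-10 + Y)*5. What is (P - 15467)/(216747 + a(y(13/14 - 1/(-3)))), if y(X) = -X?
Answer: -7046466/9101009 ≈ -0.77425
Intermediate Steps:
a(Y) = -50 + 5*Y
P = -152306 (P = -165417 + 13111 = -152306)
(P - 15467)/(216747 + a(y(13/14 - 1/(-3)))) = (-152306 - 15467)/(216747 + (-50 + 5*(-(13/14 - 1/(-3))))) = -167773/(216747 + (-50 + 5*(-(13*(1/14) - 1*(-1/3))))) = -167773/(216747 + (-50 + 5*(-(13/14 + 1/3)))) = -167773/(216747 + (-50 + 5*(-1*53/42))) = -167773/(216747 + (-50 + 5*(-53/42))) = -167773/(216747 + (-50 - 265/42)) = -167773/(216747 - 2365/42) = -167773/9101009/42 = -167773*42/9101009 = -7046466/9101009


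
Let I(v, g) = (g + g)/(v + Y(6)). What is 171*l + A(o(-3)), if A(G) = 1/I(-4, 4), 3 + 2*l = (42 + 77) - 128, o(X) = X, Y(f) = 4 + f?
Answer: -4101/4 ≈ -1025.3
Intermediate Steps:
l = -6 (l = -3/2 + ((42 + 77) - 128)/2 = -3/2 + (119 - 128)/2 = -3/2 + (½)*(-9) = -3/2 - 9/2 = -6)
I(v, g) = 2*g/(10 + v) (I(v, g) = (g + g)/(v + (4 + 6)) = (2*g)/(v + 10) = (2*g)/(10 + v) = 2*g/(10 + v))
A(G) = ¾ (A(G) = 1/(2*4/(10 - 4)) = 1/(2*4/6) = 1/(2*4*(⅙)) = 1/(4/3) = ¾)
171*l + A(o(-3)) = 171*(-6) + ¾ = -1026 + ¾ = -4101/4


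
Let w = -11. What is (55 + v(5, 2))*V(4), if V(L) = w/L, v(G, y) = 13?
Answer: -187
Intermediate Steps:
V(L) = -11/L
(55 + v(5, 2))*V(4) = (55 + 13)*(-11/4) = 68*(-11*¼) = 68*(-11/4) = -187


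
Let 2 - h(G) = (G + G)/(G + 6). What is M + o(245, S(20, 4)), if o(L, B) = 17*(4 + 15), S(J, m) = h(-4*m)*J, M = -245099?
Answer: -244776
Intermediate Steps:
h(G) = 2 - 2*G/(6 + G) (h(G) = 2 - (G + G)/(G + 6) = 2 - 2*G/(6 + G))
S(J, m) = 12*J/(6 - 4*m) (S(J, m) = (12/(6 - 4*m))*J = 12*J/(6 - 4*m))
o(L, B) = 323 (o(L, B) = 17*19 = 323)
M + o(245, S(20, 4)) = -245099 + 323 = -244776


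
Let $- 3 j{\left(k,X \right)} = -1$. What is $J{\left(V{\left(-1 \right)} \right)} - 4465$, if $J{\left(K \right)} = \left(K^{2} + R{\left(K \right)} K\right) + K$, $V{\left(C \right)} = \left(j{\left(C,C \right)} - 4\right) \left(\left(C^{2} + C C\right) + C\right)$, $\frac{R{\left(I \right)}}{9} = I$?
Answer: $- \frac{39008}{9} \approx -4334.2$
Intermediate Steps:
$j{\left(k,X \right)} = \frac{1}{3}$ ($j{\left(k,X \right)} = \left(- \frac{1}{3}\right) \left(-1\right) = \frac{1}{3}$)
$R{\left(I \right)} = 9 I$
$V{\left(C \right)} = - \frac{22 C^{2}}{3} - \frac{11 C}{3}$ ($V{\left(C \right)} = \left(\frac{1}{3} - 4\right) \left(\left(C^{2} + C C\right) + C\right) = - \frac{11 \left(\left(C^{2} + C^{2}\right) + C\right)}{3} = - \frac{11 \left(2 C^{2} + C\right)}{3} = - \frac{11 \left(C + 2 C^{2}\right)}{3} = - \frac{22 C^{2}}{3} - \frac{11 C}{3}$)
$J{\left(K \right)} = K + 10 K^{2}$ ($J{\left(K \right)} = \left(K^{2} + 9 K K\right) + K = \left(K^{2} + 9 K^{2}\right) + K = 10 K^{2} + K = K + 10 K^{2}$)
$J{\left(V{\left(-1 \right)} \right)} - 4465 = \frac{11}{3} \left(-1\right) \left(-1 - -2\right) \left(1 + 10 \cdot \frac{11}{3} \left(-1\right) \left(-1 - -2\right)\right) - 4465 = \frac{11}{3} \left(-1\right) \left(-1 + 2\right) \left(1 + 10 \cdot \frac{11}{3} \left(-1\right) \left(-1 + 2\right)\right) - 4465 = \frac{11}{3} \left(-1\right) 1 \left(1 + 10 \cdot \frac{11}{3} \left(-1\right) 1\right) - 4465 = - \frac{11 \left(1 + 10 \left(- \frac{11}{3}\right)\right)}{3} - 4465 = - \frac{11 \left(1 - \frac{110}{3}\right)}{3} - 4465 = \left(- \frac{11}{3}\right) \left(- \frac{107}{3}\right) - 4465 = \frac{1177}{9} - 4465 = - \frac{39008}{9}$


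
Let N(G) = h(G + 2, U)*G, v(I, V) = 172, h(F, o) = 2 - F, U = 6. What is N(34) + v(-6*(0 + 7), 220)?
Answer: -984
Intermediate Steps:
N(G) = -G² (N(G) = (2 - (G + 2))*G = (2 - (2 + G))*G = (2 + (-2 - G))*G = (-G)*G = -G²)
N(34) + v(-6*(0 + 7), 220) = -1*34² + 172 = -1*1156 + 172 = -1156 + 172 = -984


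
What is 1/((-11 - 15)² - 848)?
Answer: -1/172 ≈ -0.0058140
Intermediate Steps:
1/((-11 - 15)² - 848) = 1/((-26)² - 848) = 1/(676 - 848) = 1/(-172) = -1/172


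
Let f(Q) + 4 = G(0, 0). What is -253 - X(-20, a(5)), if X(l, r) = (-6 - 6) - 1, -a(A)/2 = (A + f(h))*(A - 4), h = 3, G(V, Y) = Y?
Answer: -240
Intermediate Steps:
f(Q) = -4 (f(Q) = -4 + 0 = -4)
a(A) = -2*(-4 + A)² (a(A) = -2*(A - 4)*(A - 4) = -2*(-4 + A)*(-4 + A) = -2*(-4 + A)²)
X(l, r) = -13 (X(l, r) = -12 - 1 = -13)
-253 - X(-20, a(5)) = -253 - 1*(-13) = -253 + 13 = -240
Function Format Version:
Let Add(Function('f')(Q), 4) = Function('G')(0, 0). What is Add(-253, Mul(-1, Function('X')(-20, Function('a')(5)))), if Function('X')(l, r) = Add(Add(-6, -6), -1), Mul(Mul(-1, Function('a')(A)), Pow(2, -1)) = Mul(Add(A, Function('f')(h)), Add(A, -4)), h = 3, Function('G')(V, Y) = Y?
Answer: -240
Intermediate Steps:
Function('f')(Q) = -4 (Function('f')(Q) = Add(-4, 0) = -4)
Function('a')(A) = Mul(-2, Pow(Add(-4, A), 2)) (Function('a')(A) = Mul(-2, Mul(Add(A, -4), Add(A, -4))) = Mul(-2, Mul(Add(-4, A), Add(-4, A))) = Mul(-2, Pow(Add(-4, A), 2)))
Function('X')(l, r) = -13 (Function('X')(l, r) = Add(-12, -1) = -13)
Add(-253, Mul(-1, Function('X')(-20, Function('a')(5)))) = Add(-253, Mul(-1, -13)) = Add(-253, 13) = -240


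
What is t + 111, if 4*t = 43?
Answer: 487/4 ≈ 121.75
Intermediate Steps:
t = 43/4 (t = (¼)*43 = 43/4 ≈ 10.750)
t + 111 = 43/4 + 111 = 487/4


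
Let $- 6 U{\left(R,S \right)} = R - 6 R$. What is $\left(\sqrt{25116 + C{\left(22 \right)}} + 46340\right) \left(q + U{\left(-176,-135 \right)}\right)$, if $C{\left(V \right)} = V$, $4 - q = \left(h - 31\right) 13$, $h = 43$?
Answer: $- \frac{41520640}{3} - \frac{896 \sqrt{25138}}{3} \approx -1.3888 \cdot 10^{7}$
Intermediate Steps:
$U{\left(R,S \right)} = \frac{5 R}{6}$ ($U{\left(R,S \right)} = - \frac{R - 6 R}{6} = - \frac{\left(-5\right) R}{6} = \frac{5 R}{6}$)
$q = -152$ ($q = 4 - \left(43 - 31\right) 13 = 4 - 12 \cdot 13 = 4 - 156 = -152$)
$\left(\sqrt{25116 + C{\left(22 \right)}} + 46340\right) \left(q + U{\left(-176,-135 \right)}\right) = \left(\sqrt{25116 + 22} + 46340\right) \left(-152 + \frac{5}{6} \left(-176\right)\right) = \left(\sqrt{25138} + 46340\right) \left(-152 - \frac{440}{3}\right) = \left(46340 + \sqrt{25138}\right) \left(- \frac{896}{3}\right) = - \frac{41520640}{3} - \frac{896 \sqrt{25138}}{3}$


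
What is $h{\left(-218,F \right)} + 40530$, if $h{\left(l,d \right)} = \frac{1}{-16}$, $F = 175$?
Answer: $\frac{648479}{16} \approx 40530.0$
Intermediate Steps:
$h{\left(l,d \right)} = - \frac{1}{16}$
$h{\left(-218,F \right)} + 40530 = - \frac{1}{16} + 40530 = \frac{648479}{16}$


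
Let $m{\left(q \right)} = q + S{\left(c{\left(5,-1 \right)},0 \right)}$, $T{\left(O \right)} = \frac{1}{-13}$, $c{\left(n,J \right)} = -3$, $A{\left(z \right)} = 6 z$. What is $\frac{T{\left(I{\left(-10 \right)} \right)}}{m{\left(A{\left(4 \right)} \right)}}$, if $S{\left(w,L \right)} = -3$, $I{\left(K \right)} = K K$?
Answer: $- \frac{1}{273} \approx -0.003663$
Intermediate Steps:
$I{\left(K \right)} = K^{2}$
$T{\left(O \right)} = - \frac{1}{13}$
$m{\left(q \right)} = -3 + q$ ($m{\left(q \right)} = q - 3 = -3 + q$)
$\frac{T{\left(I{\left(-10 \right)} \right)}}{m{\left(A{\left(4 \right)} \right)}} = - \frac{1}{13 \left(-3 + 6 \cdot 4\right)} = - \frac{1}{13 \left(-3 + 24\right)} = - \frac{1}{13 \cdot 21} = \left(- \frac{1}{13}\right) \frac{1}{21} = - \frac{1}{273}$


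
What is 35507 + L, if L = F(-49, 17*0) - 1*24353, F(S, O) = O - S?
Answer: 11203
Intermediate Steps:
L = -24304 (L = (17*0 - 1*(-49)) - 1*24353 = (0 + 49) - 24353 = 49 - 24353 = -24304)
35507 + L = 35507 - 24304 = 11203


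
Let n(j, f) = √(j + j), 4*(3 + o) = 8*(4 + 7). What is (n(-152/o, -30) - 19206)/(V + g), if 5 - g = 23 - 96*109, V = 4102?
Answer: -9603/7274 + I/3637 ≈ -1.3202 + 0.00027495*I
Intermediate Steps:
o = 19 (o = -3 + (8*(4 + 7))/4 = -3 + (8*11)/4 = -3 + (¼)*88 = -3 + 22 = 19)
g = 10446 (g = 5 - (23 - 96*109) = 5 - (23 - 10464) = 5 - 1*(-10441) = 5 + 10441 = 10446)
n(j, f) = √2*√j (n(j, f) = √(2*j) = √2*√j)
(n(-152/o, -30) - 19206)/(V + g) = (√2*√(-152/19) - 19206)/(4102 + 10446) = (√2*√(-152*1/19) - 19206)/14548 = (√2*√(-8) - 19206)*(1/14548) = (√2*(2*I*√2) - 19206)*(1/14548) = (4*I - 19206)*(1/14548) = (-19206 + 4*I)*(1/14548) = -9603/7274 + I/3637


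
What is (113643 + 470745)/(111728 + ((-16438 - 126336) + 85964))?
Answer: 10822/1017 ≈ 10.641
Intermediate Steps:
(113643 + 470745)/(111728 + ((-16438 - 126336) + 85964)) = 584388/(111728 + (-142774 + 85964)) = 584388/(111728 - 56810) = 584388/54918 = 584388*(1/54918) = 10822/1017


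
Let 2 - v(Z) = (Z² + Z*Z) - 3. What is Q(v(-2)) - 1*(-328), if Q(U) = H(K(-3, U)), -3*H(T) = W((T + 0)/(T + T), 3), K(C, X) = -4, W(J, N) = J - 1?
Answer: 1969/6 ≈ 328.17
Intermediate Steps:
W(J, N) = -1 + J
v(Z) = 5 - 2*Z² (v(Z) = 2 - ((Z² + Z*Z) - 3) = 2 - ((Z² + Z²) - 3) = 2 - (2*Z² - 3) = 2 - (-3 + 2*Z²) = 2 + (3 - 2*Z²) = 5 - 2*Z²)
H(T) = ⅙ (H(T) = -(-1 + (T + 0)/(T + T))/3 = -(-1 + T/((2*T)))/3 = -(-1 + T*(1/(2*T)))/3 = -(-1 + ½)/3 = -⅓*(-½) = ⅙)
Q(U) = ⅙
Q(v(-2)) - 1*(-328) = ⅙ - 1*(-328) = ⅙ + 328 = 1969/6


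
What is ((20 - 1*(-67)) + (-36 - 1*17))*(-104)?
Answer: -3536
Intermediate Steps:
((20 - 1*(-67)) + (-36 - 1*17))*(-104) = ((20 + 67) + (-36 - 17))*(-104) = (87 - 53)*(-104) = 34*(-104) = -3536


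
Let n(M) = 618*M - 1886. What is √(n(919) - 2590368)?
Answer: 2*I*√506078 ≈ 1422.8*I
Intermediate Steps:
n(M) = -1886 + 618*M
√(n(919) - 2590368) = √((-1886 + 618*919) - 2590368) = √((-1886 + 567942) - 2590368) = √(566056 - 2590368) = √(-2024312) = 2*I*√506078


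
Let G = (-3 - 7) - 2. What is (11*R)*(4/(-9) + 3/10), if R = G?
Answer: 286/15 ≈ 19.067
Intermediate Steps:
G = -12 (G = -10 - 2 = -12)
R = -12
(11*R)*(4/(-9) + 3/10) = (11*(-12))*(4/(-9) + 3/10) = -132*(4*(-⅑) + 3*(⅒)) = -132*(-4/9 + 3/10) = -132*(-13/90) = 286/15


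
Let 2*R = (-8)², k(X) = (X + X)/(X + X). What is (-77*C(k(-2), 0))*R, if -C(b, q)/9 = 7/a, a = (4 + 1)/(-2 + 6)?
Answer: 620928/5 ≈ 1.2419e+5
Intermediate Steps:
a = 5/4 ≈ 1.2500
k(X) = 1 (k(X) = (2*X)/((2*X)) = (2*X)*(1/(2*X)) = 1)
R = 32 (R = (½)*(-8)² = (½)*64 = 32)
C(b, q) = -252/5 (C(b, q) = -63/5/4 = -63*4/5 = -9*28/5 = -252/5)
(-77*C(k(-2), 0))*R = -77*(-252/5)*32 = (19404/5)*32 = 620928/5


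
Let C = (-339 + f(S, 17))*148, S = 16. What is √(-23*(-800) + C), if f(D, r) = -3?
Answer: 2*I*√8054 ≈ 179.49*I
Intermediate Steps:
C = -50616 (C = (-339 - 3)*148 = -342*148 = -50616)
√(-23*(-800) + C) = √(-23*(-800) - 50616) = √(18400 - 50616) = √(-32216) = 2*I*√8054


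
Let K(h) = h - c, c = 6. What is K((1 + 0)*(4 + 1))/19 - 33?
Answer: -628/19 ≈ -33.053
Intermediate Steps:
K(h) = -6 + h (K(h) = h - 1*6 = h - 6 = -6 + h)
K((1 + 0)*(4 + 1))/19 - 33 = (-6 + (1 + 0)*(4 + 1))/19 - 33 = (-6 + 1*5)/19 - 33 = (-6 + 5)/19 - 33 = (1/19)*(-1) - 33 = -1/19 - 33 = -628/19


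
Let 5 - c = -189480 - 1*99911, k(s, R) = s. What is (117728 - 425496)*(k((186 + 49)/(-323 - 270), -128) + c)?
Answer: -52816556754424/593 ≈ -8.9067e+10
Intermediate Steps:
c = 289396 (c = 5 - (-189480 - 1*99911) = 5 - (-189480 - 99911) = 5 - 1*(-289391) = 5 + 289391 = 289396)
(117728 - 425496)*(k((186 + 49)/(-323 - 270), -128) + c) = (117728 - 425496)*((186 + 49)/(-323 - 270) + 289396) = -307768*(235/(-593) + 289396) = -307768*(235*(-1/593) + 289396) = -307768*(-235/593 + 289396) = -307768*171611593/593 = -52816556754424/593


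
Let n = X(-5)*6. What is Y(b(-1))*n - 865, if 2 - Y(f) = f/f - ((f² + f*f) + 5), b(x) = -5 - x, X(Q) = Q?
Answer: -2005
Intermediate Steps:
Y(f) = 6 + 2*f² (Y(f) = 2 - (f/f - ((f² + f*f) + 5)) = 2 - (1 - ((f² + f²) + 5)) = 2 - (1 - (2*f² + 5)) = 2 - (1 - (5 + 2*f²)) = 2 - (1 + (-5 - 2*f²)) = 2 - (-4 - 2*f²) = 2 + (4 + 2*f²) = 6 + 2*f²)
n = -30 (n = -5*6 = -30)
Y(b(-1))*n - 865 = (6 + 2*(-5 - 1*(-1))²)*(-30) - 865 = (6 + 2*(-5 + 1)²)*(-30) - 865 = (6 + 2*(-4)²)*(-30) - 865 = (6 + 2*16)*(-30) - 865 = (6 + 32)*(-30) - 865 = 38*(-30) - 865 = -1140 - 865 = -2005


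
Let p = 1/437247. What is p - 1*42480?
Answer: -18574252559/437247 ≈ -42480.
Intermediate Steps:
p = 1/437247 ≈ 2.2870e-6
p - 1*42480 = 1/437247 - 1*42480 = 1/437247 - 42480 = -18574252559/437247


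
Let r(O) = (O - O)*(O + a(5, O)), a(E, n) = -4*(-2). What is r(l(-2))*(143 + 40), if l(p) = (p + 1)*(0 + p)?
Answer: 0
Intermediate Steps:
l(p) = p*(1 + p) (l(p) = (1 + p)*p = p*(1 + p))
a(E, n) = 8
r(O) = 0 (r(O) = (O - O)*(O + 8) = 0*(8 + O) = 0)
r(l(-2))*(143 + 40) = 0*(143 + 40) = 0*183 = 0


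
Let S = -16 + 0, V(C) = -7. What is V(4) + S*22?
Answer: -359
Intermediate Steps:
S = -16
V(4) + S*22 = -7 - 16*22 = -7 - 352 = -359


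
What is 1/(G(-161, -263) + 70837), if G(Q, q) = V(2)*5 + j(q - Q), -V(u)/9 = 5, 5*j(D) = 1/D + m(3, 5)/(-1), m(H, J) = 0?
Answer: 510/36012119 ≈ 1.4162e-5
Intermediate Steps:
j(D) = 1/(5*D) (j(D) = (1/D + 0/(-1))/5 = (1/D + 0*(-1))/5 = (1/D + 0)/5 = 1/(5*D))
V(u) = -45 (V(u) = -9*5 = -45)
G(Q, q) = -225 + 1/(5*(q - Q)) (G(Q, q) = -45*5 + 1/(5*(q - Q)) = -225 + 1/(5*(q - Q)))
1/(G(-161, -263) + 70837) = 1/((-1/5 - 225*(-161) + 225*(-263))/(-161 - 1*(-263)) + 70837) = 1/((-1/5 + 36225 - 59175)/(-161 + 263) + 70837) = 1/(-114751/5/102 + 70837) = 1/((1/102)*(-114751/5) + 70837) = 1/(-114751/510 + 70837) = 1/(36012119/510) = 510/36012119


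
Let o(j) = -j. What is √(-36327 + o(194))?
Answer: I*√36521 ≈ 191.1*I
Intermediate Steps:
√(-36327 + o(194)) = √(-36327 - 1*194) = √(-36327 - 194) = √(-36521) = I*√36521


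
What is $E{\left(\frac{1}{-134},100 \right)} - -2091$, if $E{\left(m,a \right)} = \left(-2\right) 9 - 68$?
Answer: $2005$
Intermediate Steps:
$E{\left(m,a \right)} = -86$ ($E{\left(m,a \right)} = -18 - 68 = -86$)
$E{\left(\frac{1}{-134},100 \right)} - -2091 = -86 - -2091 = -86 + 2091 = 2005$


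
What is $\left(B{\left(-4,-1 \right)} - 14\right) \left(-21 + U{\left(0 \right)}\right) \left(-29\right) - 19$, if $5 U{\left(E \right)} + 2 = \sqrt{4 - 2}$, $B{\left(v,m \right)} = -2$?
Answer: $- \frac{49743}{5} + \frac{464 \sqrt{2}}{5} \approx -9817.4$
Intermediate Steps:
$U{\left(E \right)} = - \frac{2}{5} + \frac{\sqrt{2}}{5}$ ($U{\left(E \right)} = - \frac{2}{5} + \frac{\sqrt{4 - 2}}{5} = - \frac{2}{5} + \frac{\sqrt{2}}{5}$)
$\left(B{\left(-4,-1 \right)} - 14\right) \left(-21 + U{\left(0 \right)}\right) \left(-29\right) - 19 = \left(-2 - 14\right) \left(-21 - \left(\frac{2}{5} - \frac{\sqrt{2}}{5}\right)\right) \left(-29\right) - 19 = - 16 \left(- \frac{107}{5} + \frac{\sqrt{2}}{5}\right) \left(-29\right) - 19 = \left(\frac{1712}{5} - \frac{16 \sqrt{2}}{5}\right) \left(-29\right) - 19 = \left(- \frac{49648}{5} + \frac{464 \sqrt{2}}{5}\right) - 19 = - \frac{49743}{5} + \frac{464 \sqrt{2}}{5}$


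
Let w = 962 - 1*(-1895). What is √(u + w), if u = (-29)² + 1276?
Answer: √4974 ≈ 70.527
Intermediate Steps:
w = 2857 (w = 962 + 1895 = 2857)
u = 2117 (u = 841 + 1276 = 2117)
√(u + w) = √(2117 + 2857) = √4974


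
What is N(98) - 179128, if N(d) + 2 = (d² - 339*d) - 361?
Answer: -203109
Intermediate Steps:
N(d) = -363 + d² - 339*d (N(d) = -2 + ((d² - 339*d) - 361) = -2 + (-361 + d² - 339*d) = -363 + d² - 339*d)
N(98) - 179128 = (-363 + 98² - 339*98) - 179128 = (-363 + 9604 - 33222) - 179128 = -23981 - 179128 = -203109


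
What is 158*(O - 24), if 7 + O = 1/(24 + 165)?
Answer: -925564/189 ≈ -4897.2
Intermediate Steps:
O = -1322/189 (O = -7 + 1/(24 + 165) = -7 + 1/189 = -1322/189 ≈ -6.9947)
158*(O - 24) = 158*(-1322/189 - 24) = 158*(-5858/189) = -925564/189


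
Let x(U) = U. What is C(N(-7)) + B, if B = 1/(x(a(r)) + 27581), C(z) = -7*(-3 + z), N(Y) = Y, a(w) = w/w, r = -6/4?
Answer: 1930741/27582 ≈ 70.000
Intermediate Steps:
r = -3/2 (r = -6*¼ = -3/2 ≈ -1.5000)
a(w) = 1
C(z) = 21 - 7*z
B = 1/27582 (B = 1/(1 + 27581) = 1/27582 ≈ 3.6256e-5)
C(N(-7)) + B = (21 - 7*(-7)) + 1/27582 = (21 + 49) + 1/27582 = 70 + 1/27582 = 1930741/27582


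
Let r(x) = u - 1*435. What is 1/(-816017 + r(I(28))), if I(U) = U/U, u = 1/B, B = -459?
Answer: -459/374751469 ≈ -1.2248e-6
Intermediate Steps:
u = -1/459 (u = 1/(-459) = -1/459 ≈ -0.0021787)
I(U) = 1
r(x) = -199666/459 (r(x) = -1/459 - 1*435 = -1/459 - 435 = -199666/459)
1/(-816017 + r(I(28))) = 1/(-816017 - 199666/459) = 1/(-374751469/459) = -459/374751469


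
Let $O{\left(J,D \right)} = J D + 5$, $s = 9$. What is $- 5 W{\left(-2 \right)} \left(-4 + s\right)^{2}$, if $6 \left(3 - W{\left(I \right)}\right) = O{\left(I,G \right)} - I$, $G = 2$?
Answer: $- \frac{625}{2} \approx -312.5$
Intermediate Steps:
$O{\left(J,D \right)} = 5 + D J$ ($O{\left(J,D \right)} = D J + 5 = 5 + D J$)
$W{\left(I \right)} = \frac{13}{6} - \frac{I}{6}$ ($W{\left(I \right)} = 3 - \frac{\left(5 + 2 I\right) - I}{6} = 3 - \frac{5 + I}{6} = 3 - \left(\frac{5}{6} + \frac{I}{6}\right) = \frac{13}{6} - \frac{I}{6}$)
$- 5 W{\left(-2 \right)} \left(-4 + s\right)^{2} = - 5 \left(\frac{13}{6} - - \frac{1}{3}\right) \left(-4 + 9\right)^{2} = - 5 \left(\frac{13}{6} + \frac{1}{3}\right) 5^{2} = \left(-5\right) \frac{5}{2} \cdot 25 = \left(- \frac{25}{2}\right) 25 = - \frac{625}{2}$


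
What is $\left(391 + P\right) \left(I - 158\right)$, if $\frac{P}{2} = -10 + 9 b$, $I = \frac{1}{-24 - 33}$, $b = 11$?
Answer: $- \frac{5124983}{57} \approx -89912.0$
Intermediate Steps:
$I = - \frac{1}{57}$ ($I = \frac{1}{-57} = - \frac{1}{57} \approx -0.017544$)
$P = 178$ ($P = 2 \left(-10 + 9 \cdot 11\right) = 2 \left(-10 + 99\right) = 2 \cdot 89 = 178$)
$\left(391 + P\right) \left(I - 158\right) = \left(391 + 178\right) \left(- \frac{1}{57} - 158\right) = 569 \left(- \frac{9007}{57}\right) = - \frac{5124983}{57}$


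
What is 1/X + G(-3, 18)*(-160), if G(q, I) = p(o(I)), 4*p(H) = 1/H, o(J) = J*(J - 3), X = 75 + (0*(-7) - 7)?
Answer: -245/1836 ≈ -0.13344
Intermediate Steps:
X = 68 (X = 75 + (0 - 7) = 75 - 7 = 68)
o(J) = J*(-3 + J)
p(H) = 1/(4*H)
G(q, I) = 1/(4*I*(-3 + I)) (G(q, I) = 1/(4*((I*(-3 + I)))) = (1/(I*(-3 + I)))/4 = 1/(4*I*(-3 + I)))
1/X + G(-3, 18)*(-160) = 1/68 + ((¼)/(18*(-3 + 18)))*(-160) = 1/68 + ((¼)*(1/18)/15)*(-160) = 1/68 + ((¼)*(1/18)*(1/15))*(-160) = 1/68 + (1/1080)*(-160) = 1/68 - 4/27 = -245/1836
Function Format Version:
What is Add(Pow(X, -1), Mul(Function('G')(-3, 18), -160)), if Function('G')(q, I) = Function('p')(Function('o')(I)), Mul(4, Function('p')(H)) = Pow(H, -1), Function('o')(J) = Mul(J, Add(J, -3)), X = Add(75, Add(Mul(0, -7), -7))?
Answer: Rational(-245, 1836) ≈ -0.13344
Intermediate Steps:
X = 68 (X = Add(75, Add(0, -7)) = Add(75, -7) = 68)
Function('o')(J) = Mul(J, Add(-3, J))
Function('p')(H) = Mul(Rational(1, 4), Pow(H, -1))
Function('G')(q, I) = Mul(Rational(1, 4), Pow(I, -1), Pow(Add(-3, I), -1)) (Function('G')(q, I) = Mul(Rational(1, 4), Pow(Mul(I, Add(-3, I)), -1)) = Mul(Rational(1, 4), Mul(Pow(I, -1), Pow(Add(-3, I), -1))) = Mul(Rational(1, 4), Pow(I, -1), Pow(Add(-3, I), -1)))
Add(Pow(X, -1), Mul(Function('G')(-3, 18), -160)) = Add(Pow(68, -1), Mul(Mul(Rational(1, 4), Pow(18, -1), Pow(Add(-3, 18), -1)), -160)) = Add(Rational(1, 68), Mul(Mul(Rational(1, 4), Rational(1, 18), Pow(15, -1)), -160)) = Add(Rational(1, 68), Mul(Mul(Rational(1, 4), Rational(1, 18), Rational(1, 15)), -160)) = Add(Rational(1, 68), Mul(Rational(1, 1080), -160)) = Add(Rational(1, 68), Rational(-4, 27)) = Rational(-245, 1836)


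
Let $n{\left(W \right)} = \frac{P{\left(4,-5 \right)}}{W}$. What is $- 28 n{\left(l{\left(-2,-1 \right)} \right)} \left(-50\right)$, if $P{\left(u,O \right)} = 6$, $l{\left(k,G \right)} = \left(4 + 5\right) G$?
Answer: $- \frac{2800}{3} \approx -933.33$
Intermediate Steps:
$l{\left(k,G \right)} = 9 G$
$n{\left(W \right)} = \frac{6}{W}$
$- 28 n{\left(l{\left(-2,-1 \right)} \right)} \left(-50\right) = - 28 \frac{6}{9 \left(-1\right)} \left(-50\right) = - 28 \frac{6}{-9} \left(-50\right) = - 28 \cdot 6 \left(- \frac{1}{9}\right) \left(-50\right) = \left(-28\right) \left(- \frac{2}{3}\right) \left(-50\right) = \frac{56}{3} \left(-50\right) = - \frac{2800}{3}$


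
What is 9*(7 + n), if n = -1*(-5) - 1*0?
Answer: 108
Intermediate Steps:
n = 5 (n = 5 + 0 = 5)
9*(7 + n) = 9*(7 + 5) = 9*12 = 108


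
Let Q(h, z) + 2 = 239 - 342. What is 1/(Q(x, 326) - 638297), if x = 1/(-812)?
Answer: -1/638402 ≈ -1.5664e-6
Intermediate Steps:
x = -1/812 ≈ -0.0012315
Q(h, z) = -105 (Q(h, z) = -2 + (239 - 342) = -2 - 103 = -105)
1/(Q(x, 326) - 638297) = 1/(-105 - 638297) = 1/(-638402) = -1/638402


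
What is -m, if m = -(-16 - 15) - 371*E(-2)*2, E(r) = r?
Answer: -1515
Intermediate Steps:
m = 1515 (m = -(-16 - 15) - (-742)*2 = -1*(-31) - 371*(-4) = 31 + 1484 = 1515)
-m = -1*1515 = -1515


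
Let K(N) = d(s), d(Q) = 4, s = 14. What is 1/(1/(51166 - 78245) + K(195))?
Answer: 27079/108315 ≈ 0.25000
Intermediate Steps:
K(N) = 4
1/(1/(51166 - 78245) + K(195)) = 1/(1/(51166 - 78245) + 4) = 1/(1/(-27079) + 4) = 1/(-1/27079 + 4) = 1/(108315/27079) = 27079/108315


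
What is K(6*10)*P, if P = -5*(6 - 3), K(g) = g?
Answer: -900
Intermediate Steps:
P = -15 (P = -5*3 = -15)
K(6*10)*P = (6*10)*(-15) = 60*(-15) = -900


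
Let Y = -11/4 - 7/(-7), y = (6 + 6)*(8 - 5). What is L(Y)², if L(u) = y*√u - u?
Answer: -36239/16 + 63*I*√7 ≈ -2264.9 + 166.68*I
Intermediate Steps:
y = 36 (y = 12*3 = 36)
Y = -7/4 (Y = -11*¼ - 7*(-⅐) = -11/4 + 1 = -7/4 ≈ -1.7500)
L(u) = -u + 36*√u (L(u) = 36*√u - u = -u + 36*√u)
L(Y)² = (-1*(-7/4) + 36*√(-7/4))² = (7/4 + 36*(I*√7/2))² = (7/4 + 18*I*√7)²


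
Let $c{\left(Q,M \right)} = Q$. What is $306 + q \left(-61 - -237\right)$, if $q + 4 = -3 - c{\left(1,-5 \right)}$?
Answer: $-1102$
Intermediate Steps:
$q = -8$ ($q = -4 - 4 = -8$)
$306 + q \left(-61 - -237\right) = 306 - 8 \left(-61 - -237\right) = 306 - 8 \left(-61 + 237\right) = 306 - 1408 = -1102$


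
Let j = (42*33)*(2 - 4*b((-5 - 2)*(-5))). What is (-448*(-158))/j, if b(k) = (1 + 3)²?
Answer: -2528/3069 ≈ -0.82372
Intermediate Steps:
b(k) = 16 (b(k) = 4² = 16)
j = -85932 (j = (42*33)*(2 - 4*16) = 1386*(2 - 64) = 1386*(-62) = -85932)
(-448*(-158))/j = -448*(-158)/(-85932) = 70784*(-1/85932) = -2528/3069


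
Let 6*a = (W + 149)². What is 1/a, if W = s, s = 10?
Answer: 2/8427 ≈ 0.00023733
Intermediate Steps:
W = 10
a = 8427/2 (a = (10 + 149)²/6 = (⅙)*159² = (⅙)*25281 = 8427/2 ≈ 4213.5)
1/a = 1/(8427/2) = 2/8427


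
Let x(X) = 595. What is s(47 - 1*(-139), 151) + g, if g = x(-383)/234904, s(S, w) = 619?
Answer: 145406171/234904 ≈ 619.00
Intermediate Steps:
g = 595/234904 ≈ 0.0025330
s(47 - 1*(-139), 151) + g = 619 + 595/234904 = 145406171/234904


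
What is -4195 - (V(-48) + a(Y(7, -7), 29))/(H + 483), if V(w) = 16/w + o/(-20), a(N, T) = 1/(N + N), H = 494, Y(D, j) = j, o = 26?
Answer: -430343896/102585 ≈ -4195.0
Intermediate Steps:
a(N, T) = 1/(2*N)
V(w) = -13/10 + 16/w (V(w) = 16/w + 26/(-20) = 16/w + 26*(-1/20) = 16/w - 13/10 = -13/10 + 16/w)
-4195 - (V(-48) + a(Y(7, -7), 29))/(H + 483) = -4195 - ((-13/10 + 16/(-48)) + (½)/(-7))/(494 + 483) = -4195 - ((-13/10 + 16*(-1/48)) + (½)*(-⅐))/977 = -4195 - ((-13/10 - ⅓) - 1/14)/977 = -4195 - (-49/30 - 1/14)/977 = -4195 - (-179)/(105*977) = -4195 - 1*(-179/102585) = -4195 + 179/102585 = -430343896/102585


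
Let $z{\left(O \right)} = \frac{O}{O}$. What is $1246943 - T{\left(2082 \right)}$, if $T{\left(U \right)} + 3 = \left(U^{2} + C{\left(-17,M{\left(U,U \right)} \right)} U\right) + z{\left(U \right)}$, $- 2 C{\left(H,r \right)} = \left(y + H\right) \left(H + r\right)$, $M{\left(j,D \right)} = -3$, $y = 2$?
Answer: $-2775479$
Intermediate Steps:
$z{\left(O \right)} = 1$
$C{\left(H,r \right)} = - \frac{\left(2 + H\right) \left(H + r\right)}{2}$
$T{\left(U \right)} = -2 + U^{2} - 150 U$ ($T{\left(U \right)} = -3 + \left(\left(U^{2} + \left(\left(-1\right) \left(-17\right) - -3 - \frac{\left(-17\right)^{2}}{2} - \left(- \frac{17}{2}\right) \left(-3\right)\right) U\right) + 1\right) = -3 + \left(\left(U^{2} + \left(17 + 3 - \frac{289}{2} - \frac{51}{2}\right) U\right) + 1\right) = -3 + \left(\left(U^{2} - 150 U\right) + 1\right) = -3 + \left(1 + U^{2} - 150 U\right) = -2 + U^{2} - 150 U$)
$1246943 - T{\left(2082 \right)} = 1246943 - \left(-2 + 2082^{2} - 312300\right) = 1246943 - \left(-2 + 4334724 - 312300\right) = 1246943 - 4022422 = -2775479$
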